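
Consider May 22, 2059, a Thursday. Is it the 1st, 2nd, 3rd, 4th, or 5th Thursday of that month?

4th

Day 22 falls in week ⌈22/7⌉ of the month.
Days 1–7 hold the 1st Thursday, 8–14 the 2nd, 15–21 the 3rd, 22–28 the 4th, 29–31 the 5th.
22 is in the range for the 4th.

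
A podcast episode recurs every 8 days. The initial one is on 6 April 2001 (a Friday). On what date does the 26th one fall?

23 October 2001

The 26th occurrence is 25 intervals after the first: 25 × 8 = 200 days after 6 April 2001.
April has 30 days — 24 days to the end of April leaves 176.
May has 31 days (145 left).
June has 30 days (115 left).
July has 31 days (84 left).
August has 31 days (53 left).
September has 30 days (23 left).
23 days into October → 23 October 2001.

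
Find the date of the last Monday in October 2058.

2058-10-28

The first Monday of October 2058 is October 7.
October 2058 has 31 days. Adding weeks: 7, 14, 21, 28 — the last one ≤ 31 is the 28th.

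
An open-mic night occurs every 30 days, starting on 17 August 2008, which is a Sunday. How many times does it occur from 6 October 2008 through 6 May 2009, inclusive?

7

Occurrences land 30·i days after 17 August 2008 for i = 0, 1, 2, …
6 October 2008 is 50 days after the start; 50 ÷ 30 = 1 remainder 20; since the remainder is 20, round up to i = 2. First occurrence in the window: #3 on 16 October 2008 (2×30 = 60 days in).
6 May 2009 is 262 days after the start; 262 ÷ 30 = 8 remainder 22. Last occurrence in the window: #9 on 14 April 2009.
Occurrences #3 through #9: 7 in total.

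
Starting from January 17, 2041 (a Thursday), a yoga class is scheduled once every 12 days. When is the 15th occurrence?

July 4, 2041

The 15th occurrence is 14 intervals after the first: 14 × 12 = 168 days after January 17, 2041.
January has 31 days — 14 days to the end of January leaves 154.
February has 28 days (126 left).
March has 31 days (95 left).
April has 30 days (65 left).
May has 31 days (34 left).
June has 30 days (4 left).
4 days into July → July 4, 2041.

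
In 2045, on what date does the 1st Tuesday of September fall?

The first Tuesday of September 2045 is September 5.

2045-09-05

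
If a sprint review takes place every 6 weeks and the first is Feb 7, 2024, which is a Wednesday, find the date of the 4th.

Jun 12, 2024

The 4th occurrence is 3 intervals after the first: 3 × 42 = 126 days after Feb 7, 2024.
Feb has 29 days — 22 days to the end of Feb leaves 104.
Mar has 31 days (73 left).
Apr has 30 days (43 left).
May has 31 days (12 left).
12 days into Jun → Jun 12, 2024.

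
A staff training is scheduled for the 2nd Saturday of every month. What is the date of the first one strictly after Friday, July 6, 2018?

July 14, 2018

July 2018 starts on a Sunday; its first Saturday is the 7th, so the 2nd Saturday is the 14th — July 14, 2018.
July 14, 2018 is after July 6, 2018, so that is the next one.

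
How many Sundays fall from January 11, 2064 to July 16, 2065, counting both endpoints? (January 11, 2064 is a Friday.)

January 11, 2064 is a Friday; the first Sunday on or after it is January 13, 2064 (2 days later).
From January 13, 2064 to July 16, 2065: 353 + 197 = 550 days (rest of 2064, to July 16, 2065 in 2065).
550 ÷ 7 = 78 full weeks with remainder 4, so 78 more Sundays after the first → 79.

79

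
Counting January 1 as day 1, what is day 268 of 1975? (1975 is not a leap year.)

1975-09-25

January has 31 days (268 − 31 = 237 remain).
February has 28 days (237 − 28 = 209 remain).
March has 31 days (209 − 31 = 178 remain).
April has 30 days (178 − 30 = 148 remain).
May has 31 days (148 − 31 = 117 remain).
June has 30 days (117 − 30 = 87 remain).
July has 31 days (87 − 31 = 56 remain).
August has 31 days (56 − 31 = 25 remain).
25 into September → September 25.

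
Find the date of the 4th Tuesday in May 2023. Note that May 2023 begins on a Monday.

May 2023 begins on a Monday, so the first Tuesday is May 2 (1 day later).
The 4th Tuesday is 3 weeks later: 2 + 21 = 23.

23 May 2023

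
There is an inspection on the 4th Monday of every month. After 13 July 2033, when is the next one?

25 July 2033

July 2033 starts on a Friday; its first Monday is the 4th, so the 4th Monday is the 25th — 25 July 2033.
25 July 2033 is after 13 July 2033, so that is the next one.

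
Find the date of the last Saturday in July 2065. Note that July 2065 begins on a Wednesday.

July 25, 2065

July 2065 begins on a Wednesday, so the first Saturday is July 4 (3 days later).
July 2065 has 31 days. Adding weeks: 4, 11, 18, 25 — the last one ≤ 31 is the 25th.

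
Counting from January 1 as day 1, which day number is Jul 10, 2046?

Days in months before Jul: 31 + 28 + 31 + 30 + 31 + 30 = 181.
Plus 10 days into Jul → day 191.

191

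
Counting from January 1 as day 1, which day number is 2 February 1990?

33

Days in months before February: 31 = 31.
Plus 2 days into February → day 33.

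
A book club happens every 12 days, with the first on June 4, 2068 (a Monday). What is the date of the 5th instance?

The 5th occurrence is 4 intervals after the first: 4 × 12 = 48 days after June 4, 2068.
June has 30 days — 26 days to the end of June leaves 22.
22 days into July → July 22, 2068.

July 22, 2068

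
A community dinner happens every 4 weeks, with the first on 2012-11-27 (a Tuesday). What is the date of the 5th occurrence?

The 5th occurrence is 4 intervals after the first: 4 × 28 = 112 days after 2012-11-27.
November has 30 days — 3 days to the end of November leaves 109.
December has 31 days (78 left).
January has 31 days (47 left).
February has 28 days (19 left).
19 days into March → 2013-03-19.

2013-03-19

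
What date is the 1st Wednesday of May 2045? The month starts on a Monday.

3 May 2045

May 2045 begins on a Monday, so the first Wednesday is May 3 (2 days later).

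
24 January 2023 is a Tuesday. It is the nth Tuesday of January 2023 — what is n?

4th

Day 24 falls in week ⌈24/7⌉ of the month.
Days 1–7 hold the 1st Tuesday, 8–14 the 2nd, 15–21 the 3rd, 22–28 the 4th, 29–31 the 5th.
24 is in the range for the 4th.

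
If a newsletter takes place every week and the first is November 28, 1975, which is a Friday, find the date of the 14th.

February 27, 1976

The 14th occurrence is 13 intervals after the first: 13 × 7 = 91 days after November 28, 1975.
November has 30 days — 2 days to the end of November leaves 89.
December has 31 days (58 left).
January has 31 days (27 left).
27 days into February → February 27, 1976.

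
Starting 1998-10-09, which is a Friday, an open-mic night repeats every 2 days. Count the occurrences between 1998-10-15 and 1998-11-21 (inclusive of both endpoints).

19

Occurrences land 2·i days after 1998-10-09 for i = 0, 1, 2, …
1998-10-15 is 6 days after the start; 6 ÷ 2 = 3 remainder 0. First occurrence in the window: #4 on 1998-10-15 (3×2 = 6 days in).
1998-11-21 is 43 days after the start; 43 ÷ 2 = 21 remainder 1. Last occurrence in the window: #22 on 1998-11-20.
Occurrences #4 through #22: 19 in total.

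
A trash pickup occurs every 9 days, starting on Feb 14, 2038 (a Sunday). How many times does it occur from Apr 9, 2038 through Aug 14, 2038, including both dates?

Occurrences land 9·i days after Feb 14, 2038 for i = 0, 1, 2, …
Apr 9, 2038 is 54 days after the start; 54 ÷ 9 = 6 remainder 0. First occurrence in the window: #7 on Apr 9, 2038 (6×9 = 54 days in).
Aug 14, 2038 is 181 days after the start; 181 ÷ 9 = 20 remainder 1. Last occurrence in the window: #21 on Aug 13, 2038.
Occurrences #7 through #21: 15 in total.

15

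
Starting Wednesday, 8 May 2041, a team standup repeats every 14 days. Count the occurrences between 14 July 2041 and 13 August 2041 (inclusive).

Occurrences land 14·i days after 8 May 2041 for i = 0, 1, 2, …
14 July 2041 is 67 days after the start; 67 ÷ 14 = 4 remainder 11; since the remainder is 11, round up to i = 5. First occurrence in the window: #6 on 17 July 2041 (5×14 = 70 days in).
13 August 2041 is 97 days after the start; 97 ÷ 14 = 6 remainder 13. Last occurrence in the window: #7 on 31 July 2041.
Occurrences #6 through #7: 2 in total.

2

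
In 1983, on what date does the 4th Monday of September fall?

1983-09-26

The first Monday of September 1983 is September 5.
The 4th Monday is 3 weeks later: 5 + 21 = 26.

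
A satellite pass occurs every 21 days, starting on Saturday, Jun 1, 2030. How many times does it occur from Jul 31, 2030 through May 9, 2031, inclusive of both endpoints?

14

Occurrences land 21·i days after Jun 1, 2030 for i = 0, 1, 2, …
Jul 31, 2030 is 60 days after the start; 60 ÷ 21 = 2 remainder 18; since the remainder is 18, round up to i = 3. First occurrence in the window: #4 on Aug 3, 2030 (3×21 = 63 days in).
May 9, 2031 is 342 days after the start; 342 ÷ 21 = 16 remainder 6. Last occurrence in the window: #17 on May 3, 2031.
Occurrences #4 through #17: 14 in total.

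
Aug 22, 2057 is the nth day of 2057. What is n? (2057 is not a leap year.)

234

Days in months before Aug: 31 + 28 + 31 + 30 + 31 + 30 + 31 = 212.
Plus 22 days into Aug → day 234.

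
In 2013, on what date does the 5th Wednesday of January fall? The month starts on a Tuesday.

January 2013 begins on a Tuesday, so the first Wednesday is January 2 (1 day later).
The 5th Wednesday is 4 weeks later: 2 + 28 = 30.

30 January 2013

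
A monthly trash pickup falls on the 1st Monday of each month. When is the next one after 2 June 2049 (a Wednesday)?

June 2049 starts on a Tuesday, so its 1st Monday is 7 June 2049 (6 days in).
7 June 2049 is after 2 June 2049, so that is the next one.

7 June 2049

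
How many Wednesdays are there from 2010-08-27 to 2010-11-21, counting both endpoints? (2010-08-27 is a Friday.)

2010-08-27 is a Friday; the first Wednesday on or after it is 2010-09-01 (5 days later).
From 2010-09-01 to 2010-11-21: 29 + 31 + 21 = 81 days (rest of September, October, November).
81 ÷ 7 = 11 full weeks with remainder 4, so 11 more Wednesdays after the first → 12.

12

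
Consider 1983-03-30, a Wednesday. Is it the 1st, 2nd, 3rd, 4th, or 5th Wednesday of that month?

5th

Day 30 falls in week ⌈30/7⌉ of the month.
Days 1–7 hold the 1st Wednesday, 8–14 the 2nd, 15–21 the 3rd, 22–28 the 4th, 29–31 the 5th.
30 is in the range for the 5th.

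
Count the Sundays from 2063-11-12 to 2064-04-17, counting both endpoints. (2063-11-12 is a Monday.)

2063-11-12 is a Monday; the first Sunday on or after it is 2063-11-18 (6 days later).
From 2063-11-18 to 2064-04-17: 12 + 31 + 31 + 29 + 31 + 17 = 151 days (rest of November, December, January, February, March, April).
151 ÷ 7 = 21 full weeks with remainder 4, so 21 more Sundays after the first → 22.

22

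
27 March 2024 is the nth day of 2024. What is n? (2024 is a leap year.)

87

Days in months before March: 31 + 29 = 60.
Plus 27 days into March → day 87.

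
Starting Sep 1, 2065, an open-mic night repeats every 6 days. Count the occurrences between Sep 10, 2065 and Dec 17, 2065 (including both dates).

Occurrences land 6·i days after Sep 1, 2065 for i = 0, 1, 2, …
Sep 10, 2065 is 9 days after the start; 9 ÷ 6 = 1 remainder 3; since the remainder is 3, round up to i = 2. First occurrence in the window: #3 on Sep 13, 2065 (2×6 = 12 days in).
Dec 17, 2065 is 107 days after the start; 107 ÷ 6 = 17 remainder 5. Last occurrence in the window: #18 on Dec 12, 2065.
Occurrences #3 through #18: 16 in total.

16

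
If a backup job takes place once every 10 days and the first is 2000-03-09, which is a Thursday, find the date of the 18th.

The 18th occurrence is 17 intervals after the first: 17 × 10 = 170 days after 2000-03-09.
March has 31 days — 22 days to the end of March leaves 148.
April has 30 days (118 left).
May has 31 days (87 left).
June has 30 days (57 left).
July has 31 days (26 left).
26 days into August → 2000-08-26.

2000-08-26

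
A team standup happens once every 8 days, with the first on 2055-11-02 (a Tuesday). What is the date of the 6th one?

The 6th occurrence is 5 intervals after the first: 5 × 8 = 40 days after 2055-11-02.
November has 30 days — 28 days to the end of November leaves 12.
12 days into December → 2055-12-12.

2055-12-12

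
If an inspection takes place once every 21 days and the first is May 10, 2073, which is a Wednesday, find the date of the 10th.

The 10th occurrence is 9 intervals after the first: 9 × 21 = 189 days after May 10, 2073.
May has 31 days — 21 days to the end of May leaves 168.
Jun has 30 days (138 left).
Jul has 31 days (107 left).
Aug has 31 days (76 left).
Sep has 30 days (46 left).
Oct has 31 days (15 left).
15 days into Nov → Nov 15, 2073.

Nov 15, 2073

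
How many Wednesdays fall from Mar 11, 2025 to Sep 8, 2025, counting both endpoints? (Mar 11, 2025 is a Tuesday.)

26

Mar 11, 2025 is a Tuesday; the first Wednesday on or after it is Mar 12, 2025 (1 day later).
From Mar 12, 2025 to Sep 8, 2025: 19 + 30 + 31 + 30 + 31 + 31 + 8 = 180 days (rest of Mar, Apr, May, Jun, Jul, Aug, Sep).
180 ÷ 7 = 25 full weeks with remainder 5, so 25 more Wednesdays after the first → 26.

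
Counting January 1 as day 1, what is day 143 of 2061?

23 May 2061

January has 31 days (143 − 31 = 112 remain).
February has 28 days (112 − 28 = 84 remain).
March has 31 days (84 − 31 = 53 remain).
April has 30 days (53 − 30 = 23 remain).
23 into May → May 23.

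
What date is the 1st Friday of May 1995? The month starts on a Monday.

May 1995 begins on a Monday, so the first Friday is May 5 (4 days later).

5 May 1995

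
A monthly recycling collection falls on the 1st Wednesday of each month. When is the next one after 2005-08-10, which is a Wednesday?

August 2005 starts on a Monday, so its 1st Wednesday is 2005-08-03 (2 days in).
That is not after 2005-08-10, so look at September 2005.
September 2005 starts on a Thursday, so its 1st Wednesday is 2005-09-07 (6 days in).

2005-09-07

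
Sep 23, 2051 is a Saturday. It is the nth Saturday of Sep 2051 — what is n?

Day 23 falls in week ⌈23/7⌉ of the month.
Days 1–7 hold the 1st Saturday, 8–14 the 2nd, 15–21 the 3rd, 22–28 the 4th, 29–31 the 5th.
23 is in the range for the 4th.

4th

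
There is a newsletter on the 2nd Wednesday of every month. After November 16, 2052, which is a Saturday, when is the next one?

November 2052 starts on a Friday; its first Wednesday is the 6th, so the 2nd Wednesday is the 13th — November 13, 2052.
That is not after November 16, 2052, so look at December 2052.
December 2052 starts on a Sunday; its first Wednesday is the 4th, so the 2nd Wednesday is the 11th — December 11, 2052.

December 11, 2052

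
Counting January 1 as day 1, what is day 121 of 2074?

Jan has 31 days (121 − 31 = 90 remain).
Feb has 28 days (90 − 28 = 62 remain).
Mar has 31 days (62 − 31 = 31 remain).
Apr has 30 days (31 − 30 = 1 remain).
1 into May → May 1.

May 1, 2074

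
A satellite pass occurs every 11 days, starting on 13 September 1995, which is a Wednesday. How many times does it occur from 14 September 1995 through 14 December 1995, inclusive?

8

Occurrences land 11·i days after 13 September 1995 for i = 0, 1, 2, …
14 September 1995 is 1 day after the start; 1 ÷ 11 = 0 remainder 1; since the remainder is 1, round up to i = 1. First occurrence in the window: #2 on 24 September 1995 (1×11 = 11 days in).
14 December 1995 is 92 days after the start; 92 ÷ 11 = 8 remainder 4. Last occurrence in the window: #9 on 10 December 1995.
Occurrences #2 through #9: 8 in total.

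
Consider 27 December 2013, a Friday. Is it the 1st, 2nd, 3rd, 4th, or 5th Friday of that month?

Day 27 falls in week ⌈27/7⌉ of the month.
Days 1–7 hold the 1st Friday, 8–14 the 2nd, 15–21 the 3rd, 22–28 the 4th, 29–31 the 5th.
27 is in the range for the 4th.

4th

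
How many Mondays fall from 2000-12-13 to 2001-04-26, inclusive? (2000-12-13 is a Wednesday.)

2000-12-13 is a Wednesday; the first Monday on or after it is 2000-12-18 (5 days later).
From 2000-12-18 to 2001-04-26: 13 + 31 + 28 + 31 + 26 = 129 days (rest of December, January, February, March, April).
129 ÷ 7 = 18 full weeks with remainder 3, so 18 more Mondays after the first → 19.

19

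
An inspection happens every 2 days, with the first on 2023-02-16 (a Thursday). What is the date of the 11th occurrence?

2023-03-08

The 11th occurrence is 10 intervals after the first: 10 × 2 = 20 days after 2023-02-16.
February has 28 days — 12 days to the end of February leaves 8.
8 days into March → 2023-03-08.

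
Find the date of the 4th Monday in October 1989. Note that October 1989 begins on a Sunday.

October 1989 begins on a Sunday, so the first Monday is October 2 (1 day later).
The 4th Monday is 3 weeks later: 2 + 21 = 23.

23 October 1989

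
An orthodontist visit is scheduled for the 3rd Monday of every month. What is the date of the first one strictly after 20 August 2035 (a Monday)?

August 2035 starts on a Wednesday; its first Monday is the 6th, so the 3rd Monday is the 20th — 20 August 2035.
That is not after 20 August 2035, so look at September 2035.
September 2035 starts on a Saturday; its first Monday is the 3rd, so the 3rd Monday is the 17th — 17 September 2035.

17 September 2035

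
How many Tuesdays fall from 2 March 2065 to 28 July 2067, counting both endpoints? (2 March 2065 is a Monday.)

2 March 2065 is a Monday; the first Tuesday on or after it is 3 March 2065 (1 day later).
From 3 March 2065 to 28 July 2067: 303 + 365 + 209 = 877 days (rest of 2065, 2066, to 28 July 2067 in 2067).
877 ÷ 7 = 125 full weeks with remainder 2, so 125 more Tuesdays after the first → 126.

126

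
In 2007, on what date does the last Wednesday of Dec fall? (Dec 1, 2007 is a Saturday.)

Dec 26, 2007

Dec 2007 begins on a Saturday, so the first Wednesday is Dec 5 (4 days later).
Dec 2007 has 31 days. Adding weeks: 5, 12, 19, 26 — the last one ≤ 31 is the 26th.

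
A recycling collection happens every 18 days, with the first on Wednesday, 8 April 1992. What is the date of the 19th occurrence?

The 19th occurrence is 18 intervals after the first: 18 × 18 = 324 days after 8 April 1992.
April has 30 days — 22 days to the end of April leaves 302.
May has 31 days (271 left).
June has 30 days (241 left).
July has 31 days (210 left).
August has 31 days (179 left).
September has 30 days (149 left).
October has 31 days (118 left).
November has 30 days (88 left).
December has 31 days (57 left).
January has 31 days (26 left).
26 days into February → 26 February 1993.

26 February 1993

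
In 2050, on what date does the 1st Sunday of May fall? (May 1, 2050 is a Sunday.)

2050-05-01

May 2050 begins on a Sunday, so the first Sunday is May 1.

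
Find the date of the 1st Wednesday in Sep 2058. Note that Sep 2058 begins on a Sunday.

Sep 4, 2058

Sep 2058 begins on a Sunday, so the first Wednesday is Sep 4 (3 days later).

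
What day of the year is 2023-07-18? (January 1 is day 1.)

Days in months before July: 31 + 28 + 31 + 30 + 31 + 30 = 181.
Plus 18 days into July → day 199.

199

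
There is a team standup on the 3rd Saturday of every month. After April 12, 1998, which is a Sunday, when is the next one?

April 1998 starts on a Wednesday; its first Saturday is the 4th, so the 3rd Saturday is the 18th — April 18, 1998.
April 18, 1998 is after April 12, 1998, so that is the next one.

April 18, 1998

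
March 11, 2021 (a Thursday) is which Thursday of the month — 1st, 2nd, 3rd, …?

Day 11 falls in week ⌈11/7⌉ of the month.
Days 1–7 hold the 1st Thursday, 8–14 the 2nd, 15–21 the 3rd, 22–28 the 4th, 29–31 the 5th.
11 is in the range for the 2nd.

2nd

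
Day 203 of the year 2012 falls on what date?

January has 31 days (203 − 31 = 172 remain).
February has 29 days (172 − 29 = 143 remain).
March has 31 days (143 − 31 = 112 remain).
April has 30 days (112 − 30 = 82 remain).
May has 31 days (82 − 31 = 51 remain).
June has 30 days (51 − 30 = 21 remain).
21 into July → July 21.

21 July 2012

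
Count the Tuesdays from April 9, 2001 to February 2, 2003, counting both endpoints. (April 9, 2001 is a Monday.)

95

April 9, 2001 is a Monday; the first Tuesday on or after it is April 10, 2001 (1 day later).
From April 10, 2001 to February 2, 2003: 265 + 365 + 33 = 663 days (rest of 2001, 2002, to February 2, 2003 in 2003).
663 ÷ 7 = 94 full weeks with remainder 5, so 94 more Tuesdays after the first → 95.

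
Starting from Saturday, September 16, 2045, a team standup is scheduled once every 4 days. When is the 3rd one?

The 3rd occurrence is 2 intervals after the first: 2 × 4 = 8 days after September 16, 2045.
8 days later is September 24, 2045.

September 24, 2045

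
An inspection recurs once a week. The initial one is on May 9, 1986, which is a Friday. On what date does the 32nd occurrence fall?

The 32nd occurrence is 31 intervals after the first: 31 × 7 = 217 days after May 9, 1986.
May has 31 days — 22 days to the end of May leaves 195.
June has 30 days (165 left).
July has 31 days (134 left).
August has 31 days (103 left).
September has 30 days (73 left).
October has 31 days (42 left).
November has 30 days (12 left).
12 days into December → December 12, 1986.

December 12, 1986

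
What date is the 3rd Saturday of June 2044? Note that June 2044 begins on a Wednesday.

June 2044 begins on a Wednesday, so the first Saturday is June 4 (3 days later).
The 3rd Saturday is 2 weeks later: 4 + 14 = 18.

18 June 2044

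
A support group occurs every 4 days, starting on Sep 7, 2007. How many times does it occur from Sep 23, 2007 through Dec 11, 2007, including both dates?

Occurrences land 4·i days after Sep 7, 2007 for i = 0, 1, 2, …
Sep 23, 2007 is 16 days after the start; 16 ÷ 4 = 4 remainder 0. First occurrence in the window: #5 on Sep 23, 2007 (4×4 = 16 days in).
Dec 11, 2007 is 95 days after the start; 95 ÷ 4 = 23 remainder 3. Last occurrence in the window: #24 on Dec 8, 2007.
Occurrences #5 through #24: 20 in total.

20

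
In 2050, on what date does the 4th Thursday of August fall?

The first Thursday of August 2050 is August 4.
The 4th Thursday is 3 weeks later: 4 + 21 = 25.

August 25, 2050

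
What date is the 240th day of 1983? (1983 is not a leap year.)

January has 31 days (240 − 31 = 209 remain).
February has 28 days (209 − 28 = 181 remain).
March has 31 days (181 − 31 = 150 remain).
April has 30 days (150 − 30 = 120 remain).
May has 31 days (120 − 31 = 89 remain).
June has 30 days (89 − 30 = 59 remain).
July has 31 days (59 − 31 = 28 remain).
28 into August → August 28.

1983-08-28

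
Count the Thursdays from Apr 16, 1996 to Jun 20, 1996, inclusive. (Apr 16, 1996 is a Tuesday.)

Apr 16, 1996 is a Tuesday; the first Thursday on or after it is Apr 18, 1996 (2 days later).
From Apr 18, 1996 to Jun 20, 1996: 12 + 31 + 20 = 63 days (rest of Apr, May, Jun).
63 ÷ 7 = 9 full weeks with remainder 0, so 9 more Thursdays after the first → 10.

10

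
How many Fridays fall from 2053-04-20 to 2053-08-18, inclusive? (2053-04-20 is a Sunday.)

17

2053-04-20 is a Sunday; the first Friday on or after it is 2053-04-25 (5 days later).
From 2053-04-25 to 2053-08-18: 5 + 31 + 30 + 31 + 18 = 115 days (rest of April, May, June, July, August).
115 ÷ 7 = 16 full weeks with remainder 3, so 16 more Fridays after the first → 17.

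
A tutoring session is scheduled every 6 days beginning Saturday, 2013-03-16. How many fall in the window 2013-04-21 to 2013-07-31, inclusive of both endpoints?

17

Occurrences land 6·i days after 2013-03-16 for i = 0, 1, 2, …
2013-04-21 is 36 days after the start; 36 ÷ 6 = 6 remainder 0. First occurrence in the window: #7 on 2013-04-21 (6×6 = 36 days in).
2013-07-31 is 137 days after the start; 137 ÷ 6 = 22 remainder 5. Last occurrence in the window: #23 on 2013-07-26.
Occurrences #7 through #23: 17 in total.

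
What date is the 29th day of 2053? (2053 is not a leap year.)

29 into January → January 29.

29 January 2053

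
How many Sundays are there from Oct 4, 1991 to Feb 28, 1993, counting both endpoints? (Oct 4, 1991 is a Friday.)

Oct 4, 1991 is a Friday; the first Sunday on or after it is Oct 6, 1991 (2 days later).
From Oct 6, 1991 to Feb 28, 1993: 86 + 366 + 59 = 511 days (rest of 1991, 1992, to Feb 28, 1993 in 1993).
511 ÷ 7 = 73 full weeks with remainder 0, so 73 more Sundays after the first → 74.

74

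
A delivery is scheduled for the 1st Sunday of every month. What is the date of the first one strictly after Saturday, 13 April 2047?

5 May 2047

April 2047 starts on a Monday, so its 1st Sunday is 7 April 2047 (6 days in).
That is not after 13 April 2047, so look at May 2047.
May 2047 starts on a Wednesday, so its 1st Sunday is 5 May 2047 (4 days in).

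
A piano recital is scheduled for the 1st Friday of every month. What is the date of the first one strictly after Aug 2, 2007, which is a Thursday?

Aug 3, 2007

Aug 2007 starts on a Wednesday, so its 1st Friday is Aug 3, 2007 (2 days in).
Aug 3, 2007 is after Aug 2, 2007, so that is the next one.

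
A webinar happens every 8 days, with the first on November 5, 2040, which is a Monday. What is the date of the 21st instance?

The 21st occurrence is 20 intervals after the first: 20 × 8 = 160 days after November 5, 2040.
November has 30 days — 25 days to the end of November leaves 135.
December has 31 days (104 left).
January has 31 days (73 left).
February has 28 days (45 left).
March has 31 days (14 left).
14 days into April → April 14, 2041.

April 14, 2041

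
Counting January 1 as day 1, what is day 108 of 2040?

January has 31 days (108 − 31 = 77 remain).
February has 29 days (77 − 29 = 48 remain).
March has 31 days (48 − 31 = 17 remain).
17 into April → April 17.

17 April 2040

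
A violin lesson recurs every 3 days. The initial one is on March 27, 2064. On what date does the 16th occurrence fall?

The 16th occurrence is 15 intervals after the first: 15 × 3 = 45 days after March 27, 2064.
March has 31 days — 4 days to the end of March leaves 41.
April has 30 days (11 left).
11 days into May → May 11, 2064.

May 11, 2064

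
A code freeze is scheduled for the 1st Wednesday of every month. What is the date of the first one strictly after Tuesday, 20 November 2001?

5 December 2001

November 2001 starts on a Thursday, so its 1st Wednesday is 7 November 2001 (6 days in).
That is not after 20 November 2001, so look at December 2001.
December 2001 starts on a Saturday, so its 1st Wednesday is 5 December 2001 (4 days in).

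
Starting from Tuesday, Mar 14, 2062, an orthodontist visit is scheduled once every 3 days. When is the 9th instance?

Apr 7, 2062

The 9th occurrence is 8 intervals after the first: 8 × 3 = 24 days after Mar 14, 2062.
Mar has 31 days — 17 days to the end of Mar leaves 7.
7 days into Apr → Apr 7, 2062.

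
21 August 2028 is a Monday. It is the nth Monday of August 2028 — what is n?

3rd

Day 21 falls in week ⌈21/7⌉ of the month.
Days 1–7 hold the 1st Monday, 8–14 the 2nd, 15–21 the 3rd, 22–28 the 4th, 29–31 the 5th.
21 is in the range for the 3rd.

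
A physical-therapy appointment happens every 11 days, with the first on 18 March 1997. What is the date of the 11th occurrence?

The 11th occurrence is 10 intervals after the first: 10 × 11 = 110 days after 18 March 1997.
March has 31 days — 13 days to the end of March leaves 97.
April has 30 days (67 left).
May has 31 days (36 left).
June has 30 days (6 left).
6 days into July → 6 July 1997.

6 July 1997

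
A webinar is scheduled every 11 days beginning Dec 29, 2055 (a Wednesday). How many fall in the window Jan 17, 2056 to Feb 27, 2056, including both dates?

4

Occurrences land 11·i days after Dec 29, 2055 for i = 0, 1, 2, …
Jan 17, 2056 is 19 days after the start; 19 ÷ 11 = 1 remainder 8; since the remainder is 8, round up to i = 2. First occurrence in the window: #3 on Jan 20, 2056 (2×11 = 22 days in).
Feb 27, 2056 is 60 days after the start; 60 ÷ 11 = 5 remainder 5. Last occurrence in the window: #6 on Feb 22, 2056.
Occurrences #3 through #6: 4 in total.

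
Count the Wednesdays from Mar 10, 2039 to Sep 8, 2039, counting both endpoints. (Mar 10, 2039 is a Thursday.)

Mar 10, 2039 is a Thursday; the first Wednesday on or after it is Mar 16, 2039 (6 days later).
From Mar 16, 2039 to Sep 8, 2039: 15 + 30 + 31 + 30 + 31 + 31 + 8 = 176 days (rest of Mar, Apr, May, Jun, Jul, Aug, Sep).
176 ÷ 7 = 25 full weeks with remainder 1, so 25 more Wednesdays after the first → 26.

26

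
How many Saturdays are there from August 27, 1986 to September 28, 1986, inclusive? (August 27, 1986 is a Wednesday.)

August 27, 1986 is a Wednesday; the first Saturday on or after it is August 30, 1986 (3 days later).
From August 30, 1986 to September 28, 1986: 1 + 28 = 29 days (rest of August, September).
29 ÷ 7 = 4 full weeks with remainder 1, so 4 more Saturdays after the first → 5.

5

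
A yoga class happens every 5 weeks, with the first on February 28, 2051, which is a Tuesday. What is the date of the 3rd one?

The 3rd occurrence is 2 intervals after the first: 2 × 35 = 70 days after February 28, 2051.
February has 28 days — 0 days to the end of February leaves 70.
March has 31 days (39 left).
April has 30 days (9 left).
9 days into May → May 9, 2051.

May 9, 2051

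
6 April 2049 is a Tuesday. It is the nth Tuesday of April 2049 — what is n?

1st

Day 6 falls in week ⌈6/7⌉ of the month.
Days 1–7 hold the 1st Tuesday, 8–14 the 2nd, 15–21 the 3rd, 22–28 the 4th, 29–31 the 5th.
6 is in the range for the 1st.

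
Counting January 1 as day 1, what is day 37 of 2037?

Feb 6, 2037

Jan has 31 days (37 − 31 = 6 remain).
6 into Feb → Feb 6.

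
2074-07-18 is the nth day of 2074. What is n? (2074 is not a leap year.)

Days in months before July: 31 + 28 + 31 + 30 + 31 + 30 = 181.
Plus 18 days into July → day 199.

199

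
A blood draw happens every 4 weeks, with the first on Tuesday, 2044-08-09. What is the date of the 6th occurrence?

The 6th occurrence is 5 intervals after the first: 5 × 28 = 140 days after 2044-08-09.
August has 31 days — 22 days to the end of August leaves 118.
September has 30 days (88 left).
October has 31 days (57 left).
November has 30 days (27 left).
27 days into December → 2044-12-27.

2044-12-27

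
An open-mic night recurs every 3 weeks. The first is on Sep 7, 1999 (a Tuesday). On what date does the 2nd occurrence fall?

The 2nd occurrence is 1 interval after the first: 1 × 21 = 21 days after Sep 7, 1999.
21 days later is Sep 28, 1999.

Sep 28, 1999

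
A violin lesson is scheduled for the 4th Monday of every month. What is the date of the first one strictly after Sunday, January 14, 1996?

January 22, 1996

January 1996 starts on a Monday; its first Monday is the 1st, so the 4th Monday is the 22nd — January 22, 1996.
January 22, 1996 is after January 14, 1996, so that is the next one.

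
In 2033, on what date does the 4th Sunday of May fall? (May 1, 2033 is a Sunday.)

May 2033 begins on a Sunday, so the first Sunday is May 1.
The 4th Sunday is 3 weeks later: 1 + 21 = 22.

May 22, 2033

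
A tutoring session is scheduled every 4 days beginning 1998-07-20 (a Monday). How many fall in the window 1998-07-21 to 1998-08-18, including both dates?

Occurrences land 4·i days after 1998-07-20 for i = 0, 1, 2, …
1998-07-21 is 1 day after the start; 1 ÷ 4 = 0 remainder 1; since the remainder is 1, round up to i = 1. First occurrence in the window: #2 on 1998-07-24 (1×4 = 4 days in).
1998-08-18 is 29 days after the start; 29 ÷ 4 = 7 remainder 1. Last occurrence in the window: #8 on 1998-08-17.
Occurrences #2 through #8: 7 in total.

7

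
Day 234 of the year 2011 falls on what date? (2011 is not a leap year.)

Jan has 31 days (234 − 31 = 203 remain).
Feb has 28 days (203 − 28 = 175 remain).
Mar has 31 days (175 − 31 = 144 remain).
Apr has 30 days (144 − 30 = 114 remain).
May has 31 days (114 − 31 = 83 remain).
Jun has 30 days (83 − 30 = 53 remain).
Jul has 31 days (53 − 31 = 22 remain).
22 into Aug → Aug 22.

Aug 22, 2011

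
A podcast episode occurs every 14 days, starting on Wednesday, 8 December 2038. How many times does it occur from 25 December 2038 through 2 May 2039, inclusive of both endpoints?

9

Occurrences land 14·i days after 8 December 2038 for i = 0, 1, 2, …
25 December 2038 is 17 days after the start; 17 ÷ 14 = 1 remainder 3; since the remainder is 3, round up to i = 2. First occurrence in the window: #3 on 5 January 2039 (2×14 = 28 days in).
2 May 2039 is 145 days after the start; 145 ÷ 14 = 10 remainder 5. Last occurrence in the window: #11 on 27 April 2039.
Occurrences #3 through #11: 9 in total.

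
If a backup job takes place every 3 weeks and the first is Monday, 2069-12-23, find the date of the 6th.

The 6th occurrence is 5 intervals after the first: 5 × 21 = 105 days after 2069-12-23.
December has 31 days — 8 days to the end of December leaves 97.
January has 31 days (66 left).
February has 28 days (38 left).
March has 31 days (7 left).
7 days into April → 2070-04-07.

2070-04-07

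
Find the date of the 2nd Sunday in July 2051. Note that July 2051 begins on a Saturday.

July 2051 begins on a Saturday, so the first Sunday is July 2 (1 day later).
The 2nd Sunday is 1 weeks later: 2 + 7 = 9.

July 9, 2051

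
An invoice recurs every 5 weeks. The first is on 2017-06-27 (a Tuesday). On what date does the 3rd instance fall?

The 3rd occurrence is 2 intervals after the first: 2 × 35 = 70 days after 2017-06-27.
June has 30 days — 3 days to the end of June leaves 67.
July has 31 days (36 left).
August has 31 days (5 left).
5 days into September → 2017-09-05.

2017-09-05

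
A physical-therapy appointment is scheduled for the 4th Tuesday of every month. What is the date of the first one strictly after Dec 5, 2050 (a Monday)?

Dec 27, 2050

Dec 2050 starts on a Thursday; its first Tuesday is the 6th, so the 4th Tuesday is the 27th — Dec 27, 2050.
Dec 27, 2050 is after Dec 5, 2050, so that is the next one.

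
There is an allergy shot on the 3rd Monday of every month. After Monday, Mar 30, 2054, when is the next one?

Mar 2054 starts on a Sunday; its first Monday is the 2nd, so the 3rd Monday is the 16th — Mar 16, 2054.
That is not after Mar 30, 2054, so look at Apr 2054.
Apr 2054 starts on a Wednesday; its first Monday is the 6th, so the 3rd Monday is the 20th — Apr 20, 2054.

Apr 20, 2054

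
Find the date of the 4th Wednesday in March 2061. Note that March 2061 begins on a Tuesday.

March 2061 begins on a Tuesday, so the first Wednesday is March 2 (1 day later).
The 4th Wednesday is 3 weeks later: 2 + 21 = 23.

23 March 2061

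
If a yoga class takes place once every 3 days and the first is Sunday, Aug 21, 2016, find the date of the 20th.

Oct 17, 2016

The 20th occurrence is 19 intervals after the first: 19 × 3 = 57 days after Aug 21, 2016.
Aug has 31 days — 10 days to the end of Aug leaves 47.
Sep has 30 days (17 left).
17 days into Oct → Oct 17, 2016.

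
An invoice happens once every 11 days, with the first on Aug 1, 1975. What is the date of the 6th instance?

Sep 25, 1975

The 6th occurrence is 5 intervals after the first: 5 × 11 = 55 days after Aug 1, 1975.
Aug has 31 days — 30 days to the end of Aug leaves 25.
25 days into Sep → Sep 25, 1975.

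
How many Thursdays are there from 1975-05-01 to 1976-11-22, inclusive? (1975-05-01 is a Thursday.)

82

1975-05-01 is a Thursday; the first Thursday on or after it is 1975-05-01.
From 1975-05-01 to 1976-11-22: 244 + 327 = 571 days (rest of 1975, to 1976-11-22 in 1976).
571 ÷ 7 = 81 full weeks with remainder 4, so 81 more Thursdays after the first → 82.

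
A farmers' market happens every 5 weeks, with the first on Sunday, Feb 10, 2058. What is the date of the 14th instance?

The 14th occurrence is 13 intervals after the first: 13 × 35 = 455 days after Feb 10, 2058.
Feb has 28 days — 18 days to the end of Feb leaves 437.
From end of Feb to end of 2058 is 306 days (131 left).
Jan has 31 days (100 left).
Feb has 28 days (72 left).
Mar has 31 days (41 left).
Apr has 30 days (11 left).
11 days into May → May 11, 2059.

May 11, 2059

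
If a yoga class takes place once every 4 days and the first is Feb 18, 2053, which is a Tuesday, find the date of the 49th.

The 49th occurrence is 48 intervals after the first: 48 × 4 = 192 days after Feb 18, 2053.
Feb has 28 days — 10 days to the end of Feb leaves 182.
Mar has 31 days (151 left).
Apr has 30 days (121 left).
May has 31 days (90 left).
Jun has 30 days (60 left).
Jul has 31 days (29 left).
29 days into Aug → Aug 29, 2053.

Aug 29, 2053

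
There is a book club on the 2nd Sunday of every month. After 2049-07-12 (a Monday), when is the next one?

2049-08-08

July 2049 starts on a Thursday; its first Sunday is the 4th, so the 2nd Sunday is the 11th — 2049-07-11.
That is not after 2049-07-12, so look at August 2049.
August 2049 starts on a Sunday; its first Sunday is the 1st, so the 2nd Sunday is the 8th — 2049-08-08.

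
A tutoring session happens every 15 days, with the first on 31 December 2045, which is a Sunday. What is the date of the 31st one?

The 31st occurrence is 30 intervals after the first: 30 × 15 = 450 days after 31 December 2045.
December has 31 days — 0 days to the end of December leaves 450.
2046 has 365 days (85 left).
January has 31 days (54 left).
February has 28 days (26 left).
26 days into March → 26 March 2047.

26 March 2047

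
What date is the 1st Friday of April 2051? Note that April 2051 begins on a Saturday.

April 2051 begins on a Saturday, so the first Friday is April 7 (6 days later).

7 April 2051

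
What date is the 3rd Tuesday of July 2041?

2041-07-16

July 2041 begins on a Monday, so the first Tuesday is July 2 (1 day later).
The 3rd Tuesday is 2 weeks later: 2 + 14 = 16.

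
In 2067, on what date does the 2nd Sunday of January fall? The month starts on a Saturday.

January 2067 begins on a Saturday, so the first Sunday is January 2 (1 day later).
The 2nd Sunday is 1 weeks later: 2 + 7 = 9.

2067-01-09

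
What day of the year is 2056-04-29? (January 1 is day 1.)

120

Days in months before April: 31 + 29 + 31 = 91.
Plus 29 days into April → day 120.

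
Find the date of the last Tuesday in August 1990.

August 28, 1990

The first Tuesday of August 1990 is August 7.
August 1990 has 31 days. Adding weeks: 7, 14, 21, 28 — the last one ≤ 31 is the 28th.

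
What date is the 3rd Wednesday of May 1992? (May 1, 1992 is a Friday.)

May 20, 1992

May 1992 begins on a Friday, so the first Wednesday is May 6 (5 days later).
The 3rd Wednesday is 2 weeks later: 6 + 14 = 20.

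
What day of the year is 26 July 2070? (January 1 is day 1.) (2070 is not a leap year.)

Days in months before July: 31 + 28 + 31 + 30 + 31 + 30 = 181.
Plus 26 days into July → day 207.

207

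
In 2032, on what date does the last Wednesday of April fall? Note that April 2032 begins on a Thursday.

April 2032 begins on a Thursday, so the first Wednesday is April 7 (6 days later).
April 2032 has 30 days. Adding weeks: 7, 14, 21, 28 — the last one ≤ 30 is the 28th.

April 28, 2032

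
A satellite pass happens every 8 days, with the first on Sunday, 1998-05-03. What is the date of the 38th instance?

The 38th occurrence is 37 intervals after the first: 37 × 8 = 296 days after 1998-05-03.
May has 31 days — 28 days to the end of May leaves 268.
June has 30 days (238 left).
July has 31 days (207 left).
August has 31 days (176 left).
September has 30 days (146 left).
October has 31 days (115 left).
November has 30 days (85 left).
December has 31 days (54 left).
January has 31 days (23 left).
23 days into February → 1999-02-23.

1999-02-23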